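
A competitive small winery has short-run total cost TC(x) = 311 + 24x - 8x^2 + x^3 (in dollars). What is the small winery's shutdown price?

$8 per unit

The firm shuts down when price falls below the minimum of average variable cost. AVC = VC/x = 24 - 8x + x^2.
At the minimum of AVC, MC = AVC. MC = 24 - 16x + 3x^2; setting MC = AVC gives 2x^2 - 8x = 0, so x = 4. min AVC = 8.
The firm shuts down for any P below $8.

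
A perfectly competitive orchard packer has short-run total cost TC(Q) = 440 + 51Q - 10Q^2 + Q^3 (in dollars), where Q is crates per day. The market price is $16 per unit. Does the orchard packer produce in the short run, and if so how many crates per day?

Shut down

From TC, MC = TC'(Q) = 51 - 20Q + 3Q^2 and AVC = VC/Q = 51 - 10Q + Q^2.
The AVC parabola has its vertex at Q = 10/2 = 5, where AVC = 51 - 10·5 + 5^2 = $26.
With P < min AVC ($16 < $26), every unit sold adds to the loss.
The firm minimizes its loss by shutting down and losing only its fixed cost of $440.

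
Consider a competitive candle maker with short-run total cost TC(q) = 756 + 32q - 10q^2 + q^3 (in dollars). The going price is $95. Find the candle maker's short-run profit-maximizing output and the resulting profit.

Profit = -$108 at q = 9

AVC = 32 - 10q + q^2 has its minimum $7 at q = 5; price $95 clears that bar, so the firm operates.
MC = 32 - 20q + 3q^2. Setting P = MC and taking the root on the rising branch gives q* = 9.
TR = 95·9 = 855. TC = 756 + 207 = 963. Profit = 855 − 963 = -$108.
That loss of $108 beats the $756 the firm would lose by shutting down; producing recovers $648 of fixed cost.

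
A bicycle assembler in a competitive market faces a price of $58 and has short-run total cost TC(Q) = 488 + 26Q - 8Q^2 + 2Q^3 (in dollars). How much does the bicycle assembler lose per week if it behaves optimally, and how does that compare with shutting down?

AVC = 26 - 8Q + 2Q^2; min AVC = $18 at Q = 2. Since P = $58 ≥ min AVC, the firm produces.
With MC = 26 - 16Q + 6Q^2, P = MC on the upward-sloping part at Q* = 4.
TR = 58·4 = 232. TC = 488 + 104 = 592. Profit = 232 − 592 = -$360.
Shutting down would mean losing the fixed cost of $488, so operating at a loss of $360 is better by $128.

Profit = -$360 at Q = 4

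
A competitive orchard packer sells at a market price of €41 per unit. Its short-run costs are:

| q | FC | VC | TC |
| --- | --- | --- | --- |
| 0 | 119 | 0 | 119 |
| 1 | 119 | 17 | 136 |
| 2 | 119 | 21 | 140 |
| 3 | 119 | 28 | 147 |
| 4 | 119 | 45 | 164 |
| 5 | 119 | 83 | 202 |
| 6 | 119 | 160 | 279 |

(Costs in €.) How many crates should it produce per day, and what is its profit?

Compute π = P·q − TC at each output: q=0: -119; q=1: -95; q=2: -58; q=3: -24; q=4: 0; q=5: 3; q=6: -33.
Profit is maximized at q = 5. AVC there is 83/5 = €16.60 ≤ P, so producing beats shutting down (which would give -€119).

q = 5; profit = €3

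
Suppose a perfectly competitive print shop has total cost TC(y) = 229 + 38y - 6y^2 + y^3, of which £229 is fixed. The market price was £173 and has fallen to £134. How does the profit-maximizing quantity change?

AVC = 38 - 6y + y^2, minimized at y = 3 where min AVC = £29. MC = 38 - 12y + 3y^2.
With P = £173 above the shutdown price, P = MC gives y = 9.
At P = £134 ≥ min AVC, set P = MC: y = 8. The firm stays open but cuts output.

Output falls from 9 to 8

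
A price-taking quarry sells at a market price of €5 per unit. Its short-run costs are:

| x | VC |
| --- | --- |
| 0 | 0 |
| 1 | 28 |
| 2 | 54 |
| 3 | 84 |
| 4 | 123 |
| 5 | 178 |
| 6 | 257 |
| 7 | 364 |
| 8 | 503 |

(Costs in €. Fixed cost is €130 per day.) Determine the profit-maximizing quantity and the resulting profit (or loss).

Tabulate TR − TC: x=0: -130; x=1: -153; x=2: -174; x=3: -199; x=4: -233; x=5: -283; x=6: -357; x=7: -459; x=8: -593.
Profit is highest at x = 0. Equivalently, the lowest AVC in the table is 54/2 ≈ €27 at x = 2, and P = €5 falls below it — price never covers variable cost, so the firm shuts down and loses only its fixed cost.

x = 0 (shut down); profit = -€130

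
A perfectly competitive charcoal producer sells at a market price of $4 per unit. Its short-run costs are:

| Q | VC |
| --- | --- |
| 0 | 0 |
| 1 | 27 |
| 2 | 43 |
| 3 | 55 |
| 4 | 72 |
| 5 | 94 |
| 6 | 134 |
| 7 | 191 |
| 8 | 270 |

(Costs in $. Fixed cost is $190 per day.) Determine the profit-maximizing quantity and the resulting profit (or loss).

Q = 0 (shut down); profit = -$190

Profit at each row (π = 4Q − TC): Q=0: -190; Q=1: -213; Q=2: -225; Q=3: -233; Q=4: -246; Q=5: -264; Q=6: -300; Q=7: -353; Q=8: -428.
Profit is highest at Q = 0. Equivalently, the lowest AVC in the table is 72/4 ≈ $18 at Q = 4, and P = $4 falls below it — price never covers variable cost, so the firm shuts down and loses only its fixed cost.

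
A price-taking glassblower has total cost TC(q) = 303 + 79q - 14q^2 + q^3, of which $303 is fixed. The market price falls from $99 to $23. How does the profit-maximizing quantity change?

Output falls from 10 to 0 (the firm shuts down)

MC = 79 - 28q + 3q^2; the shutdown threshold is min AVC = $30 (at q = 7).
At P = $99 ≥ min AVC, set P = MC on the rising branch: q = 10.
At P = $23 < min AVC = $30, price no longer covers variable cost at any output, so the firm shuts down: q = 0.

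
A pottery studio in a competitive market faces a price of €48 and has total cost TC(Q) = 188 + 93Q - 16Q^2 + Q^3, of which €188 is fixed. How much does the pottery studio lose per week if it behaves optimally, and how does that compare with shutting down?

Profit = -€26 at Q = 9

AVC = 93 - 16Q + Q^2; min AVC = €29 at Q = 8. Since P = €48 ≥ min AVC, the firm produces.
With MC = 93 - 32Q + 3Q^2, P = MC on the upward-sloping part at Q* = 9.
TR = 48·9 = 432. TC = 188 + 270 = 458. Profit = 432 − 458 = -€26.
Shutting down would mean losing the fixed cost of €188, so operating at a loss of €26 is better by €162.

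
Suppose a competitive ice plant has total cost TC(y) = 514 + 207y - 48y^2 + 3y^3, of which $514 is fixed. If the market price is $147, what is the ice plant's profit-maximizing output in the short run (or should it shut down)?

Produce at y = 10

Variable cost is VC = 207y - 48y^2 + 3y^3, so AVC = VC/y = 207 - 48y + 3y^2 and MC = dTC/dy = 207 - 96y + 9y^2.
The AVC parabola has its vertex at y = 48/6 = 8, where AVC = 207 - 48·8 + 3·8^2 = $15.
Since P = $147 ≥ min AVC = $15, price covers variable cost and the firm should produce.
P = MC gives 60 - 96y + 9y^2 = 0, with roots 2/3 and 10. Take the larger (rising MC): y* = 10.
Check: AVC at y = 10 is $27 ≤ P, so revenue covers variable cost.
Profit = P·y − TC = 147·10 − 784 = $686.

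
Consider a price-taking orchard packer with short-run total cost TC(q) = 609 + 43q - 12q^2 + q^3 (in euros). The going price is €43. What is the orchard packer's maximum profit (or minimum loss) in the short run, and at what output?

Profit = -€353 at q = 8

AVC = 43 - 12q + q^2 has its minimum €7 at q = 6; price €43 clears that bar, so the firm operates.
With MC = 43 - 24q + 3q^2, P = MC on the upward-sloping part at q* = 8.
TR = 43·8 = 344. TC = 609 + 88 = 697. Profit = 344 − 697 = -€353.
Shutting down would mean losing the fixed cost of €609, so operating at a loss of €353 is better by €256.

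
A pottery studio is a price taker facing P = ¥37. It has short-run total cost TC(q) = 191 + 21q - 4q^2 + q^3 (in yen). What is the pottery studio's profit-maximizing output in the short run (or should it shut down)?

From TC, MC = TC'(q) = 21 - 8q + 3q^2 and AVC = VC/q = 21 - 4q + q^2.
AVC is minimized where dAVC/dq = -4 + 2q = 0, at q = 2; min AVC = 21 - 4·2 + 2^2 = ¥17.
Since P = ¥37 ≥ min AVC = ¥17, price covers variable cost and the firm should produce.
Solving P = MC: -16 - 8q + 3q^2 = 0 ⇒ q = -4/3 or 4. On the upward-sloping branch, q* = 4.
Check: AVC at q = 4 is ¥21 ≤ P, so revenue covers variable cost.
Profit = P·q − TC = 37·4 − 275 = -¥127, a loss, but smaller than the ¥191 fixed cost the firm would lose by shutting down.

Produce at q = 4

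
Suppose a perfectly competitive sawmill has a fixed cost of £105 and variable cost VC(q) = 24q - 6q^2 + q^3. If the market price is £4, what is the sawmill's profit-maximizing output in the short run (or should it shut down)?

Shut down

Strip out fixed cost: VC = 24q - 6q^2 + q^3. Then AVC = 24 - 6q + q^2 and MC = 24 - 12q + 3q^2.
AVC hits its minimum where MC = AVC, at q = 3, giving min AVC = 24 - 6·3 + 3^2 = £15.
Since P = £4 < min AVC = £15, price fails to cover variable cost at any output.
The firm minimizes its loss by shutting down and losing only its fixed cost of £105.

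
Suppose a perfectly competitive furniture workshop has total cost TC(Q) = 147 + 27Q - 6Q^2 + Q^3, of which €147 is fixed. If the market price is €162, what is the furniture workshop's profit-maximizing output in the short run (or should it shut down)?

Produce at Q = 9

Strip out fixed cost: VC = 27Q - 6Q^2 + Q^3. Then AVC = 27 - 6Q + Q^2 and MC = 27 - 12Q + 3Q^2.
The AVC parabola has its vertex at Q = 6/2 = 3, where AVC = 27 - 6·3 + 3^2 = €18.
P = €162 exceeds min AVC = €18, so the firm stays open.
Set P = MC: 162 = 27 - 12Q + 3Q^2 → -135 - 12Q + 3Q^2 = 0. The roots are Q = -5 and Q = 9; the profit-maximizing output is on the rising part of MC, so Q* = 9.
Check: AVC at Q = 9 is €54 ≤ P, so revenue covers variable cost.
Profit = P·Q − TC = 162·9 − 633 = €825.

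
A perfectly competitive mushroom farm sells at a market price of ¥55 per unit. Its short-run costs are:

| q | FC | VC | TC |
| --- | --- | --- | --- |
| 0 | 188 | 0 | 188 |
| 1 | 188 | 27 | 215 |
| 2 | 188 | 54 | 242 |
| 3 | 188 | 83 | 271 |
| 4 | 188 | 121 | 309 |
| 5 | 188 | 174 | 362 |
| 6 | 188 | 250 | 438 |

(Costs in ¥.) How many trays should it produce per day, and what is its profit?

q = 5; profit = -¥87

Profit at each row (π = 55q − TC): q=0: -188; q=1: -160; q=2: -132; q=3: -106; q=4: -89; q=5: -87; q=6: -108.
Profit is maximized at q = 5. AVC there is 174/5 = ¥34.80 ≤ P, so producing beats shutting down (which would give -¥188).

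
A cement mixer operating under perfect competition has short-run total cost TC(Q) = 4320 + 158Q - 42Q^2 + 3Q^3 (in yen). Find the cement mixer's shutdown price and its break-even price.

AVC = 158 - 42Q + 3Q^2; minimized at Q = 7, giving min AVC = ¥11. That is the shutdown price.
ATC = 4320/Q + 158 - 42Q + 3Q^2. Setting dATC/dQ = −4320/Q^2 − 42 + 6Q = 0 gives Q = 12 (since 6·12^3 − 42·12^2 = 4320).
min ATC = 4320/12 + 158 − 42·12 + 3·12^2 = ¥446. That is the break-even price.
Between these two prices the firm operates at a loss; above ¥446 it earns a profit.

Shutdown price = ¥11; break-even price = ¥446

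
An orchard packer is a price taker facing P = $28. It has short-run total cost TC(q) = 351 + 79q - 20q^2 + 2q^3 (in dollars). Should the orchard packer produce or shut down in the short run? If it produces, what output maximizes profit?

Shut down

Strip out fixed cost: VC = 79q - 20q^2 + 2q^3. Then AVC = 79 - 20q + 2q^2 and MC = 79 - 40q + 6q^2.
The AVC parabola has its vertex at q = 20/4 = 5, where AVC = 79 - 20·5 + 2·5^2 = $29.
P = $28 lies below min AVC = $29; no output level covers variable cost.
The firm minimizes its loss by shutting down and losing only its fixed cost of $351.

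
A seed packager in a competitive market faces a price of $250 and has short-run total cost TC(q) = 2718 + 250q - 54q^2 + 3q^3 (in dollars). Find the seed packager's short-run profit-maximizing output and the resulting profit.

AVC = 250 - 54q + 3q^2 has its minimum $7 at q = 9; price $250 clears that bar, so the firm operates.
With MC = 250 - 108q + 9q^2, P = MC on the upward-sloping part at q* = 12.
TR = 250·12 = 3000. TC = 2718 + 408 = 3126. Profit = 3000 − 3126 = -$126.
Shutting down would mean losing the fixed cost of $2718, so operating at a loss of $126 is better by $2592.

Profit = -$126 at q = 12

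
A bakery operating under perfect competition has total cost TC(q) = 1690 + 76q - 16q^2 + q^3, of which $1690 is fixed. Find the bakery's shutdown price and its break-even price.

AVC = 76 - 16q + q^2; minimized at q = 8, giving min AVC = $12. That is the shutdown price.
ATC = 1690/q + 76 - 16q + q^2. Setting dATC/dq = −1690/q^2 − 16 + 2q = 0 gives q = 13 (since 2·13^3 − 16·13^2 = 1690).
min ATC = 1690/13 + 76 − 16·13 + 13^2 = $167. That is the break-even price.
For $12 ≤ P < $167 the firm produces at a loss; below $12 it shuts down.

Shutdown price = $12; break-even price = $167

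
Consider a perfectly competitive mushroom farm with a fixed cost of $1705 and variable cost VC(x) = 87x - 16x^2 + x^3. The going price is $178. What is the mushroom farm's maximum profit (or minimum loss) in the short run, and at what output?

AVC = 87 - 16x + x^2; min AVC = $23 at x = 8. Since P = $178 ≥ min AVC, the firm produces.
MC = 87 - 32x + 3x^2. Setting P = MC and taking the root on the rising branch gives x* = 13.
TR = 178·13 = 2314. TC = 1705 + 624 = 2329. Profit = 2314 − 2329 = -$15.
That loss of $15 beats the $1705 the firm would lose by shutting down; producing recovers $1690 of fixed cost.

Profit = -$15 at x = 13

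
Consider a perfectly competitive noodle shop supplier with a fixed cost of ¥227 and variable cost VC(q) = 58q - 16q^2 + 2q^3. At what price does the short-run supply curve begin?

The shutdown price is the minimum of AVC. VC = 58q - 16q^2 + 2q^3, so AVC = 58 - 16q + 2q^2.
dAVC/dq = -16 + 4q = 0 gives q = 4. min AVC = 58 - 16·4 + 2·4^2 = 26.
So the shutdown price is ¥26.

¥26 per unit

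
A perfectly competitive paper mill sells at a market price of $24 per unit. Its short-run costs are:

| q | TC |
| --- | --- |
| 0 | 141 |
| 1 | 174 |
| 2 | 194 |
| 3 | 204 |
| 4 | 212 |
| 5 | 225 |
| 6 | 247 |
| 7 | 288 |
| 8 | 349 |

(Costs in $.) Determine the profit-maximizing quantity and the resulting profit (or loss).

q = 6; profit = -$103

Compute π = P·q − TC at each output: q=0: -141; q=1: -150; q=2: -146; q=3: -132; q=4: -116; q=5: -105; q=6: -103; q=7: -120; q=8: -157.
Profit is maximized at q = 6. AVC there is 106/6 = $17.67 ≤ P, so producing beats shutting down (which would give -$141).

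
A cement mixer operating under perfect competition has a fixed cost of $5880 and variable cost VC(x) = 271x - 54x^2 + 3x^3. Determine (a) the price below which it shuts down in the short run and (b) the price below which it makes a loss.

Shutdown price = min AVC. AVC = 271 - 54x + 3x^2, with vertex at x = 9 and minimum $28.
ATC = 5880/x + 271 - 54x + 3x^2. Setting dATC/dx = −5880/x^2 − 54 + 6x = 0 gives x = 14 (since 6·14^3 − 54·14^2 = 5880).
min ATC = 5880/14 + 271 − 54·14 + 3·14^2 = $523. That is the break-even price.
For $28 ≤ P < $523 the firm produces at a loss; below $28 it shuts down.

Shutdown price = $28; break-even price = $523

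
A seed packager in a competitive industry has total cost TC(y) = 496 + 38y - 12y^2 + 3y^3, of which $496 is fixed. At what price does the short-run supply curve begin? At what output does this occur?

Short-run supply begins at min AVC. From VC = 38y - 12y^2 + 3y^3, AVC = 38 - 12y + 3y^2.
dAVC/dy = -12 + 6y = 0 gives y = 2. min AVC = 38 - 12·2 + 3·2^2 = 26.
So the shutdown price is $26.

$26 per unit, at y = 2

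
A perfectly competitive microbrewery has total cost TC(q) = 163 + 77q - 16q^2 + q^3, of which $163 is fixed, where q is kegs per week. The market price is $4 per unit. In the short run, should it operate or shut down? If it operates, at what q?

Shut down

Variable cost is VC = 77q - 16q^2 + q^3, so AVC = VC/q = 77 - 16q + q^2 and MC = dTC/dq = 77 - 32q + 3q^2.
AVC is minimized where dAVC/dq = -16 + 2q = 0, at q = 8; min AVC = 77 - 16·8 + 8^2 = $13.
P = $4 lies below min AVC = $13; no output level covers variable cost.
Shutting down limits the loss to fixed cost, $163.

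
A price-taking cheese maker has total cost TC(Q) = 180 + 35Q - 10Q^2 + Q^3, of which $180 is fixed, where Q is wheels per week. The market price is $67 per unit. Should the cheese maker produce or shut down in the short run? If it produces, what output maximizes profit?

From TC, MC = TC'(Q) = 35 - 20Q + 3Q^2 and AVC = VC/Q = 35 - 10Q + Q^2.
The AVC parabola has its vertex at Q = 10/2 = 5, where AVC = 35 - 10·5 + 5^2 = $10.
P = $67 exceeds min AVC = $10, so the firm stays open.
Solving P = MC: -32 - 20Q + 3Q^2 = 0 ⇒ Q = -4/3 or 8. On the upward-sloping branch, Q* = 8.
Check: AVC at Q = 8 is $19 ≤ P, so revenue covers variable cost.
Profit = P·Q − TC = 67·8 − 332 = $204.

Produce at Q = 8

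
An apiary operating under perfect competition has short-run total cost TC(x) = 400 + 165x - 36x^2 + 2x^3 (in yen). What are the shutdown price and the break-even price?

Shutdown price = ¥3; break-even price = ¥45

AVC = 165 - 36x + 2x^2; minimized at x = 9, giving min AVC = ¥3. That is the shutdown price.
ATC = 400/x + 165 - 36x + 2x^2. Setting dATC/dx = −400/x^2 − 36 + 4x = 0 gives x = 10 (since 4·10^3 − 36·10^2 = 400).
min ATC = 400/10 + 165 − 36·10 + 2·10^2 = ¥45. That is the break-even price.
For ¥3 ≤ P < ¥45 the firm produces at a loss; below ¥3 it shuts down.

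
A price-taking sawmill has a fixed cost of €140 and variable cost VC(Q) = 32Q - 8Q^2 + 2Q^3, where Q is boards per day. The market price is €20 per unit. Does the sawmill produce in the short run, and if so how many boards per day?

From TC, MC = TC'(Q) = 32 - 16Q + 6Q^2 and AVC = VC/Q = 32 - 8Q + 2Q^2.
AVC is minimized where dAVC/dQ = -8 + 4Q = 0, at Q = 2; min AVC = 32 - 8·2 + 2·2^2 = €24.
With P < min AVC (€20 < €24), every unit sold adds to the loss.
The firm minimizes its loss by shutting down and losing only its fixed cost of €140.

Shut down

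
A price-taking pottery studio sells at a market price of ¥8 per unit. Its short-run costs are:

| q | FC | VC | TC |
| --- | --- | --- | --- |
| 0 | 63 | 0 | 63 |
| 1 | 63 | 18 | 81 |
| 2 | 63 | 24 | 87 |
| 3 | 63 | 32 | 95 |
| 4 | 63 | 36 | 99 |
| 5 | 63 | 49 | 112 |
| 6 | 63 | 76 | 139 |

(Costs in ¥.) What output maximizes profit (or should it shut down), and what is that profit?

q = 0 (shut down); profit = -¥63

Profit at each row (π = 8q − TC): q=0: -63; q=1: -73; q=2: -71; q=3: -71; q=4: -67; q=5: -72; q=6: -91.
Profit is highest at q = 0. Equivalently, the lowest AVC in the table is 36/4 ≈ ¥9 at q = 4, and P = ¥8 falls below it — price never covers variable cost, so the firm shuts down and loses only its fixed cost.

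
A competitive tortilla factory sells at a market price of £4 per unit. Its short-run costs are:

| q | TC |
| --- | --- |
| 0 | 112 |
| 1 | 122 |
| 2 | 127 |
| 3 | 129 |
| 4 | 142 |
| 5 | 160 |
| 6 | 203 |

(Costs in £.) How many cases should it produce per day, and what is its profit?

Compute π = P·q − TC at each output: q=0: -112; q=1: -118; q=2: -119; q=3: -117; q=4: -126; q=5: -140; q=6: -179.
Profit is highest at q = 0. Equivalently, the lowest AVC in the table is 17/3 ≈ £5.67 at q = 3, and P = £4 falls below it — price never covers variable cost, so the firm shuts down and loses only its fixed cost.

q = 0 (shut down); profit = -£112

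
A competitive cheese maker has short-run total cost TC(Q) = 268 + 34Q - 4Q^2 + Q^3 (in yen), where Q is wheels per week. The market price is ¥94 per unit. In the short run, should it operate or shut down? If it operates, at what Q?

Produce at Q = 6

Variable cost is VC = 34Q - 4Q^2 + Q^3, so AVC = VC/Q = 34 - 4Q + Q^2 and MC = dTC/dQ = 34 - 8Q + 3Q^2.
The AVC parabola has its vertex at Q = 4/2 = 2, where AVC = 34 - 4·2 + 2^2 = ¥30.
P = ¥94 exceeds min AVC = ¥30, so the firm stays open.
Set P = MC: 94 = 34 - 8Q + 3Q^2 → -60 - 8Q + 3Q^2 = 0. The roots are Q = -10/3 and Q = 6; the profit-maximizing output is on the rising part of MC, so Q* = 6.
Check: AVC at Q = 6 is ¥46 ≤ P, so revenue covers variable cost.
Profit = P·Q − TC = 94·6 − 544 = ¥20.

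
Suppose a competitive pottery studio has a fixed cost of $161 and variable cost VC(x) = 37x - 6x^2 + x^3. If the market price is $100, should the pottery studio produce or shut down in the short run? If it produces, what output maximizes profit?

Produce at x = 7

Variable cost is VC = 37x - 6x^2 + x^3, so AVC = VC/x = 37 - 6x + x^2 and MC = dTC/dx = 37 - 12x + 3x^2.
AVC is minimized where dAVC/dx = -6 + 2x = 0, at x = 3; min AVC = 37 - 6·3 + 3^2 = $28.
Because $100 ≥ $28, revenue can cover variable cost; the firm operates.
Set P = MC: 100 = 37 - 12x + 3x^2 → -63 - 12x + 3x^2 = 0. The roots are x = -3 and x = 7; the profit-maximizing output is on the rising part of MC, so x* = 7.
Check: AVC at x = 7 is $44 ≤ P, so revenue covers variable cost.
Profit = P·x − TC = 100·7 − 469 = $231.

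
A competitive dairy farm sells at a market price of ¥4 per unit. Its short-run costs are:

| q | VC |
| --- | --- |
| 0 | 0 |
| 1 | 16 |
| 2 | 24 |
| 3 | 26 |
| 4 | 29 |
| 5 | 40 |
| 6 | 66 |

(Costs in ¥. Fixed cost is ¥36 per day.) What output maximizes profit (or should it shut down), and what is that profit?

q = 0 (shut down); profit = -¥36

Compute π = P·q − TC at each output: q=0: -36; q=1: -48; q=2: -52; q=3: -50; q=4: -49; q=5: -56; q=6: -78.
Profit is highest at q = 0. Equivalently, the lowest AVC in the table is 29/4 ≈ ¥7.25 at q = 4, and P = ¥4 falls below it — price never covers variable cost, so the firm shuts down and loses only its fixed cost.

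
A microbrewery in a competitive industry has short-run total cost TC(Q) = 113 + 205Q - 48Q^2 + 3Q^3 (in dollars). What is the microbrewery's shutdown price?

Short-run supply begins at min AVC. From VC = 205Q - 48Q^2 + 3Q^3, AVC = 205 - 48Q + 3Q^2.
dAVC/dQ = -48 + 6Q = 0 gives Q = 8. min AVC = 205 - 48·8 + 3·8^2 = 13.
The firm shuts down for any P below $13.

$13 per unit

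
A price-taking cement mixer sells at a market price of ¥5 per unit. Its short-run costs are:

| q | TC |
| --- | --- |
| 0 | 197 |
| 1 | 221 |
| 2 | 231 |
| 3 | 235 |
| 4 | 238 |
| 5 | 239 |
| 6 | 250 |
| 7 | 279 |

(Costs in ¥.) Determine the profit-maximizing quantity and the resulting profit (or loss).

q = 0 (shut down); profit = -¥197

Compute π = P·q − TC at each output: q=0: -197; q=1: -216; q=2: -221; q=3: -220; q=4: -218; q=5: -214; q=6: -220; q=7: -244.
Profit is highest at q = 0. Equivalently, the lowest AVC in the table is 42/5 ≈ ¥8.40 at q = 5, and P = ¥5 falls below it — price never covers variable cost, so the firm shuts down and loses only its fixed cost.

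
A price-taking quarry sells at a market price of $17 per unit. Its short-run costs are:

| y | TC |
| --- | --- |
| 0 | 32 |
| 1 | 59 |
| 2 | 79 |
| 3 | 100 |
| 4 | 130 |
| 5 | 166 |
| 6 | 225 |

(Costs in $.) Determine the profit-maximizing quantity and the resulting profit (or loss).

y = 0 (shut down); profit = -$32

Tabulate TR − TC: y=0: -32; y=1: -42; y=2: -45; y=3: -49; y=4: -62; y=5: -81; y=6: -123.
Profit is highest at y = 0. Equivalently, the lowest AVC in the table is 68/3 ≈ $22.67 at y = 3, and P = $17 falls below it — price never covers variable cost, so the firm shuts down and loses only its fixed cost.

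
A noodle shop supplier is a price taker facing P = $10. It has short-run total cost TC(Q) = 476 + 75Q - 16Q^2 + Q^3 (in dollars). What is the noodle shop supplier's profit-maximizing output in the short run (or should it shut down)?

Shut down

Strip out fixed cost: VC = 75Q - 16Q^2 + Q^3. Then AVC = 75 - 16Q + Q^2 and MC = 75 - 32Q + 3Q^2.
AVC hits its minimum where MC = AVC, at Q = 8, giving min AVC = 75 - 16·8 + 8^2 = $11.
Since P = $10 < min AVC = $11, price fails to cover variable cost at any output.
The firm minimizes its loss by shutting down and losing only its fixed cost of $476.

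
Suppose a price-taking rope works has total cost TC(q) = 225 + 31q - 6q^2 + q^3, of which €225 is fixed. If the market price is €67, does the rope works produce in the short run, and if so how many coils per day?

From TC, MC = TC'(q) = 31 - 12q + 3q^2 and AVC = VC/q = 31 - 6q + q^2.
AVC hits its minimum where MC = AVC, at q = 3, giving min AVC = 31 - 6·3 + 3^2 = €22.
Since P = €67 ≥ min AVC = €22, price covers variable cost and the firm should produce.
Solving P = MC: -36 - 12q + 3q^2 = 0 ⇒ q = -2 or 6. On the upward-sloping branch, q* = 6.
Check: AVC at q = 6 is €31 ≤ P, so revenue covers variable cost.
Profit = P·q − TC = 67·6 − 411 = -€9, a loss, but smaller than the €225 fixed cost the firm would lose by shutting down.

Produce at q = 6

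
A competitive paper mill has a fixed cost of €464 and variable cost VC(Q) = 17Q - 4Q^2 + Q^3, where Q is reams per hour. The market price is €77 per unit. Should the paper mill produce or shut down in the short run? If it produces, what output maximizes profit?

Produce at Q = 6

From TC, MC = TC'(Q) = 17 - 8Q + 3Q^2 and AVC = VC/Q = 17 - 4Q + Q^2.
AVC is minimized where dAVC/dQ = -4 + 2Q = 0, at Q = 2; min AVC = 17 - 4·2 + 2^2 = €13.
Since P = €77 ≥ min AVC = €13, price covers variable cost and the firm should produce.
Set P = MC: 77 = 17 - 8Q + 3Q^2 → -60 - 8Q + 3Q^2 = 0. The roots are Q = -10/3 and Q = 6; the profit-maximizing output is on the rising part of MC, so Q* = 6.
Check: AVC at Q = 6 is €29 ≤ P, so revenue covers variable cost.
Profit = P·Q − TC = 77·6 − 638 = -€176, a loss, but smaller than the €464 fixed cost the firm would lose by shutting down.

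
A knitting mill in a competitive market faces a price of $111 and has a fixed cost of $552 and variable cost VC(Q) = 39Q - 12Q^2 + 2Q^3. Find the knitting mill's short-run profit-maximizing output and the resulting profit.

AVC = 39 - 12Q + 2Q^2; min AVC = $21 at Q = 3. Since P = $111 ≥ min AVC, the firm produces.
MC = 39 - 24Q + 6Q^2. Setting P = MC and taking the root on the rising branch gives Q* = 6.
TR = 111·6 = 666. TC = 552 + 234 = 786. Profit = 666 − 786 = -$120.
That loss of $120 beats the $552 the firm would lose by shutting down; producing recovers $432 of fixed cost.

Profit = -$120 at Q = 6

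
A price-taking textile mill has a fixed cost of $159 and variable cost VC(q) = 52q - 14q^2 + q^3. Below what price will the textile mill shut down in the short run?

The firm shuts down when price falls below the minimum of average variable cost. AVC = VC/q = 52 - 14q + q^2.
dAVC/dq = -14 + 2q = 0 gives q = 7. min AVC = 52 - 14·7 + 7^2 = 3.
For P < $3 the firm produces nothing.

$3 per unit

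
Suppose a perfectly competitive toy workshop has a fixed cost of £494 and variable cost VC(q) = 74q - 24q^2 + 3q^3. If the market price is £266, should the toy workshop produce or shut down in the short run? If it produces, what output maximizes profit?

Strip out fixed cost: VC = 74q - 24q^2 + 3q^3. Then AVC = 74 - 24q + 3q^2 and MC = 74 - 48q + 9q^2.
The AVC parabola has its vertex at q = 24/6 = 4, where AVC = 74 - 24·4 + 3·4^2 = £26.
Since P = £266 ≥ min AVC = £26, price covers variable cost and the firm should produce.
P = MC gives -192 - 48q + 9q^2 = 0, with roots -8/3 and 8. Take the larger (rising MC): q* = 8.
Check: AVC at q = 8 is £74 ≤ P, so revenue covers variable cost.
Profit = P·q − TC = 266·8 − 1086 = £1042.

Produce at q = 8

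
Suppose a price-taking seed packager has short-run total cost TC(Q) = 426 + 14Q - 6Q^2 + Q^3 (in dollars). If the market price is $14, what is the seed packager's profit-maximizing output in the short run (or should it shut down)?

Strip out fixed cost: VC = 14Q - 6Q^2 + Q^3. Then AVC = 14 - 6Q + Q^2 and MC = 14 - 12Q + 3Q^2.
The AVC parabola has its vertex at Q = 6/2 = 3, where AVC = 14 - 6·3 + 3^2 = $5.
Since P = $14 ≥ min AVC = $5, price covers variable cost and the firm should produce.
Set P = MC: 14 = 14 - 12Q + 3Q^2 → -12Q + 3Q^2 = 0. The roots are Q = 0 and Q = 4; the profit-maximizing output is on the rising part of MC, so Q* = 4.
Check: AVC at Q = 4 is $6 ≤ P, so revenue covers variable cost.
Profit = P·Q − TC = 14·4 − 450 = -$394, a loss, but smaller than the $426 fixed cost the firm would lose by shutting down.

Produce at Q = 4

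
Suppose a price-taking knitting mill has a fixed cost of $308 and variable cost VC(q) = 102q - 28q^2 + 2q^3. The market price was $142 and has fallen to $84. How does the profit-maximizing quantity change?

AVC = 102 - 28q + 2q^2, minimized at q = 7 where min AVC = $4. MC = 102 - 56q + 6q^2.
With P = $142 above the shutdown price, P = MC gives q = 10.
At P = $84 ≥ min AVC, set P = MC: q = 9. The firm stays open but cuts output.

Output falls from 10 to 9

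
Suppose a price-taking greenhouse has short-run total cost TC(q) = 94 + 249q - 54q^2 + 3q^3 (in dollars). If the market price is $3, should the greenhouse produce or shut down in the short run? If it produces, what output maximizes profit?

Strip out fixed cost: VC = 249q - 54q^2 + 3q^3. Then AVC = 249 - 54q + 3q^2 and MC = 249 - 108q + 9q^2.
AVC hits its minimum where MC = AVC, at q = 9, giving min AVC = 249 - 54·9 + 3·9^2 = $6.
Since P = $3 < min AVC = $6, price fails to cover variable cost at any output.
The firm minimizes its loss by shutting down and losing only its fixed cost of $94.

Shut down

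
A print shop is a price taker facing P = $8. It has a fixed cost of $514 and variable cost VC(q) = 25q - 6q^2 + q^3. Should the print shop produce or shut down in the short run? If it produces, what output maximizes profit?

From TC, MC = TC'(q) = 25 - 12q + 3q^2 and AVC = VC/q = 25 - 6q + q^2.
AVC is minimized where dAVC/dq = -6 + 2q = 0, at q = 3; min AVC = 25 - 6·3 + 3^2 = $16.
Since P = $8 < min AVC = $16, price fails to cover variable cost at any output.
Shutting down limits the loss to fixed cost, $514.

Shut down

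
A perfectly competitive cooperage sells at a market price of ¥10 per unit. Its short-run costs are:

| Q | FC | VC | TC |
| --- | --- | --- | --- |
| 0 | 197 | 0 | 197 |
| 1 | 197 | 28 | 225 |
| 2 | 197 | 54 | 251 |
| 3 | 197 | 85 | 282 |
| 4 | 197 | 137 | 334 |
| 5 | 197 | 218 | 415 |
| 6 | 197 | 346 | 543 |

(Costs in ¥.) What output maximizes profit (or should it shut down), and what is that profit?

Q = 0 (shut down); profit = -¥197

Profit at each row (π = 10Q − TC): Q=0: -197; Q=1: -215; Q=2: -231; Q=3: -252; Q=4: -294; Q=5: -365; Q=6: -483.
Profit is highest at Q = 0. Equivalently, the lowest AVC in the table is 54/2 ≈ ¥27 at Q = 2, and P = ¥10 falls below it — price never covers variable cost, so the firm shuts down and loses only its fixed cost.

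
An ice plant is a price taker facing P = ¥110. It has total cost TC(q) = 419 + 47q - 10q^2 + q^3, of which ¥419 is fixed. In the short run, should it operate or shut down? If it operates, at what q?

Strip out fixed cost: VC = 47q - 10q^2 + q^3. Then AVC = 47 - 10q + q^2 and MC = 47 - 20q + 3q^2.
The AVC parabola has its vertex at q = 10/2 = 5, where AVC = 47 - 10·5 + 5^2 = ¥22.
Because ¥110 ≥ ¥22, revenue can cover variable cost; the firm operates.
Set P = MC: 110 = 47 - 20q + 3q^2 → -63 - 20q + 3q^2 = 0. The roots are q = -7/3 and q = 9; the profit-maximizing output is on the rising part of MC, so q* = 9.
Check: AVC at q = 9 is ¥38 ≤ P, so revenue covers variable cost.
Profit = P·q − TC = 110·9 − 761 = ¥229.

Produce at q = 9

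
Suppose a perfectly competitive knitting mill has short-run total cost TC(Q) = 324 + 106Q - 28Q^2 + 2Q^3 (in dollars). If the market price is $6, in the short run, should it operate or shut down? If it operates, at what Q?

Shut down

Variable cost is VC = 106Q - 28Q^2 + 2Q^3, so AVC = VC/Q = 106 - 28Q + 2Q^2 and MC = dTC/dQ = 106 - 56Q + 6Q^2.
AVC is minimized where dAVC/dQ = -28 + 4Q = 0, at Q = 7; min AVC = 106 - 28·7 + 2·7^2 = $8.
Since P = $6 < min AVC = $8, price fails to cover variable cost at any output.
Best response: produce nothing and absorb the $324 fixed cost.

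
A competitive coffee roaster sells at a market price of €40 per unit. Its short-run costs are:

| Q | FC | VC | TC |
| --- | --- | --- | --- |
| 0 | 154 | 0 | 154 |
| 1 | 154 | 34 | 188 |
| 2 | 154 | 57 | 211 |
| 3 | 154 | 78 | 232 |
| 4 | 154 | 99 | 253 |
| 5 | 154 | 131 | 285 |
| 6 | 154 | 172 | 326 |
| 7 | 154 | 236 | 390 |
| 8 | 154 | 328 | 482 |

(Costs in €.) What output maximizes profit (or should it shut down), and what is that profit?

Profit at each row (π = 40Q − TC): Q=0: -154; Q=1: -148; Q=2: -131; Q=3: -112; Q=4: -93; Q=5: -85; Q=6: -86; Q=7: -110; Q=8: -162.
Profit is maximized at Q = 5. AVC there is 131/5 = €26.20 ≤ P, so producing beats shutting down (which would give -€154).

Q = 5; profit = -€85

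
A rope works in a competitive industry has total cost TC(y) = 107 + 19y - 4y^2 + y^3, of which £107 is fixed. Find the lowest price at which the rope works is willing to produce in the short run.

Short-run supply begins at min AVC. From VC = 19y - 4y^2 + y^3, AVC = 19 - 4y + y^2.
dAVC/dy = -4 + 2y = 0 gives y = 2. min AVC = 19 - 4·2 + 2^2 = 15.
The firm shuts down for any P below £15.

£15 per unit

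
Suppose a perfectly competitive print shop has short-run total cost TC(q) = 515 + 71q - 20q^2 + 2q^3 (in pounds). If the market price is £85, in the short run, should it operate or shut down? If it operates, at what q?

Produce at q = 7

Strip out fixed cost: VC = 71q - 20q^2 + 2q^3. Then AVC = 71 - 20q + 2q^2 and MC = 71 - 40q + 6q^2.
The AVC parabola has its vertex at q = 20/4 = 5, where AVC = 71 - 20·5 + 2·5^2 = £21.
Since P = £85 ≥ min AVC = £21, price covers variable cost and the firm should produce.
Solving P = MC: -14 - 40q + 6q^2 = 0 ⇒ q = -1/3 or 7. On the upward-sloping branch, q* = 7.
Check: AVC at q = 7 is £29 ≤ P, so revenue covers variable cost.
Profit = P·q − TC = 85·7 − 718 = -£123, a loss, but smaller than the £515 fixed cost the firm would lose by shutting down.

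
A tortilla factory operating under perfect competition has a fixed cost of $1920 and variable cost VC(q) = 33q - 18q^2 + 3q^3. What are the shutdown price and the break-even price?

AVC = 33 - 18q + 3q^2; minimized at q = 3, giving min AVC = $6. That is the shutdown price.
ATC = 1920/q + 33 - 18q + 3q^2. Setting dATC/dq = −1920/q^2 − 18 + 6q = 0 gives q = 8 (since 6·8^3 − 18·8^2 = 1920).
min ATC = 1920/8 + 33 − 18·8 + 3·8^2 = $321. That is the break-even price.
For $6 ≤ P < $321 the firm produces at a loss; below $6 it shuts down.

Shutdown price = $6; break-even price = $321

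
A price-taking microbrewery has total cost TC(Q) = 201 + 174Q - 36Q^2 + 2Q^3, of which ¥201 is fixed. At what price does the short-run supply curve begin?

Short-run supply begins at min AVC. From VC = 174Q - 36Q^2 + 2Q^3, AVC = 174 - 36Q + 2Q^2.
dAVC/dQ = -36 + 4Q = 0 gives Q = 9. min AVC = 174 - 36·9 + 2·9^2 = 12.
For P < ¥12 the firm produces nothing.

¥12 per unit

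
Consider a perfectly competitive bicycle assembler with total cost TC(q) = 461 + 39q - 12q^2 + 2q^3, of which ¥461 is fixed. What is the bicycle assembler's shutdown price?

¥21 per unit

The firm shuts down when price falls below the minimum of average variable cost. AVC = VC/q = 39 - 12q + 2q^2.
dAVC/dq = -12 + 4q = 0 gives q = 3. min AVC = 39 - 12·3 + 2·3^2 = 21.
For P < ¥21 the firm produces nothing.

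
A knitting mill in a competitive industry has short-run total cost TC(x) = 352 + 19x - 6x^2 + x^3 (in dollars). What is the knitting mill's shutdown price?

$10 per unit

The firm shuts down when price falls below the minimum of average variable cost. AVC = VC/x = 19 - 6x + x^2.
dAVC/dx = -6 + 2x = 0 gives x = 3. min AVC = 19 - 6·3 + 3^2 = 10.
So the shutdown price is $10.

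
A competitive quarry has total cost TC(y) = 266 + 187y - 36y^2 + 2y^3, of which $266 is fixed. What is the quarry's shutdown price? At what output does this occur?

Short-run supply begins at min AVC. From VC = 187y - 36y^2 + 2y^3, AVC = 187 - 36y + 2y^2.
At the minimum of AVC, MC = AVC. MC = 187 - 72y + 6y^2; setting MC = AVC gives 4y^2 - 36y = 0, so y = 9. min AVC = 25.
The firm shuts down for any P below $25.

$25 per unit, at y = 9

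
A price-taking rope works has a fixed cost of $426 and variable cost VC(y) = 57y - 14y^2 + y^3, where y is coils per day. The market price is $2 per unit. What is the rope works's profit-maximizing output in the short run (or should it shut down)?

Shut down

Strip out fixed cost: VC = 57y - 14y^2 + y^3. Then AVC = 57 - 14y + y^2 and MC = 57 - 28y + 3y^2.
AVC hits its minimum where MC = AVC, at y = 7, giving min AVC = 57 - 14·7 + 7^2 = $8.
With P < min AVC ($2 < $8), every unit sold adds to the loss.
The firm minimizes its loss by shutting down and losing only its fixed cost of $426.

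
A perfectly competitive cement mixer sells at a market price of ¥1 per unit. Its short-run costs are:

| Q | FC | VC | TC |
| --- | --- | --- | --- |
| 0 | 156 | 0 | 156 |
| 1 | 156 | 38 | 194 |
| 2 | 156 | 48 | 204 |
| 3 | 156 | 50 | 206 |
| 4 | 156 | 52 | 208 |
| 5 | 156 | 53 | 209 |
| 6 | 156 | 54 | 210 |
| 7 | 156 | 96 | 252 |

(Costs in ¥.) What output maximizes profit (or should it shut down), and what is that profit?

Compute π = P·Q − TC at each output: Q=0: -156; Q=1: -193; Q=2: -202; Q=3: -203; Q=4: -204; Q=5: -204; Q=6: -204; Q=7: -245.
Profit is highest at Q = 0. Equivalently, the lowest AVC in the table is 54/6 ≈ ¥9 at Q = 6, and P = ¥1 falls below it — price never covers variable cost, so the firm shuts down and loses only its fixed cost.

Q = 0 (shut down); profit = -¥156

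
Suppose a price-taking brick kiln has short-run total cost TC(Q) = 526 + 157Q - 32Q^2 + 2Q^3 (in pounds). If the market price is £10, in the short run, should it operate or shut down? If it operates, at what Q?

Strip out fixed cost: VC = 157Q - 32Q^2 + 2Q^3. Then AVC = 157 - 32Q + 2Q^2 and MC = 157 - 64Q + 6Q^2.
AVC is minimized where dAVC/dQ = -32 + 4Q = 0, at Q = 8; min AVC = 157 - 32·8 + 2·8^2 = £29.
P = £10 lies below min AVC = £29; no output level covers variable cost.
Shutting down limits the loss to fixed cost, £526.

Shut down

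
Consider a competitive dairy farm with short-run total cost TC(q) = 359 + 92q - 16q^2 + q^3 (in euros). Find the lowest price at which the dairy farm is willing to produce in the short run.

Short-run supply begins at min AVC. From VC = 92q - 16q^2 + q^3, AVC = 92 - 16q + q^2.
At the minimum of AVC, MC = AVC. MC = 92 - 32q + 3q^2; setting MC = AVC gives 2q^2 - 16q = 0, so q = 8. min AVC = 28.
The firm shuts down for any P below €28.

€28 per unit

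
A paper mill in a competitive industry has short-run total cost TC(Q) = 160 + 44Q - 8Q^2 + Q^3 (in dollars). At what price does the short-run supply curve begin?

$28 per unit

The firm shuts down when price falls below the minimum of average variable cost. AVC = VC/Q = 44 - 8Q + Q^2.
dAVC/dQ = -8 + 2Q = 0 gives Q = 4. min AVC = 44 - 8·4 + 4^2 = 28.
For P < $28 the firm produces nothing.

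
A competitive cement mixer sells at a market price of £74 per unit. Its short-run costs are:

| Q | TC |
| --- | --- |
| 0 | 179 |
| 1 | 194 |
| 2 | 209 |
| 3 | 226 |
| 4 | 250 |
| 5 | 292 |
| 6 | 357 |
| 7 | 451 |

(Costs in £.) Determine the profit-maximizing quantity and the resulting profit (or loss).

Q = 6; profit = £87

Compute π = P·Q − TC at each output: Q=0: -179; Q=1: -120; Q=2: -61; Q=3: -4; Q=4: 46; Q=5: 78; Q=6: 87; Q=7: 67.
Profit is maximized at Q = 6. AVC there is 178/6 = £29.67 ≤ P, so producing beats shutting down (which would give -£179).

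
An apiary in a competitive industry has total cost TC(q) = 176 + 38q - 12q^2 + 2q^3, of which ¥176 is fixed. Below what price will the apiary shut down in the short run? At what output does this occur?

The firm shuts down when price falls below the minimum of average variable cost. AVC = VC/q = 38 - 12q + 2q^2.
dAVC/dq = -12 + 4q = 0 gives q = 3. min AVC = 38 - 12·3 + 2·3^2 = 20.
The firm shuts down for any P below ¥20.

¥20 per unit, at q = 3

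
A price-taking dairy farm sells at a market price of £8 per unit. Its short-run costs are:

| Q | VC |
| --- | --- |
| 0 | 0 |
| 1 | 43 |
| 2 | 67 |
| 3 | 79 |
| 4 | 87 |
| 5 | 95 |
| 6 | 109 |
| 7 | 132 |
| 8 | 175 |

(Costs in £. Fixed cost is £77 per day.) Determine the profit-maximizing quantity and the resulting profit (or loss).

Profit at each row (π = 8Q − TC): Q=0: -77; Q=1: -112; Q=2: -128; Q=3: -132; Q=4: -132; Q=5: -132; Q=6: -138; Q=7: -153; Q=8: -188.
Profit is highest at Q = 0. Equivalently, the lowest AVC in the table is 109/6 ≈ £18.17 at Q = 6, and P = £8 falls below it — price never covers variable cost, so the firm shuts down and loses only its fixed cost.

Q = 0 (shut down); profit = -£77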